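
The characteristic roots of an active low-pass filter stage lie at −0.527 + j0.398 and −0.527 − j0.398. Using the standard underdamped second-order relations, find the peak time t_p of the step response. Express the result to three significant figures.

t_p ≈ 7.89 s

t_p = π/ω_d with ω_d = 0.398 (the imaginary part), so t_p = 7.89 s.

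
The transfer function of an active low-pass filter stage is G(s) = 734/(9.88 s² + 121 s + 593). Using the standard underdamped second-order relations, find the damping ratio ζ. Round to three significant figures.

ζ ≈ 0.790

Dividing through by 9.88: denominator becomes s² + 12.25 s + 60.02.
So ω_n = √60.02 = 7.75 rad/s and ζ = 12.25/(2·7.75) = 0.790.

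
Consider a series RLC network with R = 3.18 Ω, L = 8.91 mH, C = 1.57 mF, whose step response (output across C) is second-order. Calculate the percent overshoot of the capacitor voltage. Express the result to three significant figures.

%OS ≈ 5.99%

For a series RLC circuit (capacitor voltage as output), ω_n = 1/√(LC) = 1/√(8.91 mH · 1.57 mF) = 267 rad/s.
ζ = (R/2)·√(C/L) = (3.18/2)·√(1.57 mF/8.91 mH) = 0.667.
%OS = 100·exp(−πζ/√(1−ζ²)) = 5.99%.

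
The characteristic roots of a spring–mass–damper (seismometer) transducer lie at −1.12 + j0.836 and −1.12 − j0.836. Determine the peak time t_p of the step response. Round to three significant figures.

t_p = π/ω_d with ω_d = 0.836 (the imaginary part), so t_p = 3.76 s.

t_p ≈ 3.76 s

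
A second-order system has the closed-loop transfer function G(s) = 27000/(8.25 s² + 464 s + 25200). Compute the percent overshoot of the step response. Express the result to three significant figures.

%OS ≈ 15.6%

Dividing through by 8.25: denominator becomes s² + 56.24 s + 3055.
So ω_n = √3055 = 55.3 rad/s and ζ = 56.24/(2·55.3) = 0.509.
%OS = 100 e^{−πζ/√(1−ζ²)} with ζ = 0.509 gives 15.6%.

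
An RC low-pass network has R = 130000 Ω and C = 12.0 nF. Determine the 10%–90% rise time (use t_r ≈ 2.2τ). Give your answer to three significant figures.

τ = RC = 130000 × 12.0 nF = 0.00156 s.
t_r ≈ 2.2τ = 0.00343 s.

t_r ≈ 0.00343 s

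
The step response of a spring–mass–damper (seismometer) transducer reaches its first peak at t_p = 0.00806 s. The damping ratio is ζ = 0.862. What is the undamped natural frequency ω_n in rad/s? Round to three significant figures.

Peak time t_p = π/ω_d, so ω_d = π/t_p = π/0.00806 = 390 rad/s.
ω_n = ω_d/√(1−ζ²) = 390/√0.257 = 769 rad/s.

ω_n ≈ 769 rad/s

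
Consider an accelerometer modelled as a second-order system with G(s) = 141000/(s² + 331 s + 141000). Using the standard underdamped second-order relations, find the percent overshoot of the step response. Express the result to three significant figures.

%OS ≈ 21.4%

Matching coefficients with s² + 2ζω_n s + ω_n² gives ω_n² = 141000 ⇒ ω_n = 375 rad/s, and ζ = 331/(2ω_n) = 0.441.
%OS = 100·exp(−πζ/√(1−ζ²)) = 21.4%.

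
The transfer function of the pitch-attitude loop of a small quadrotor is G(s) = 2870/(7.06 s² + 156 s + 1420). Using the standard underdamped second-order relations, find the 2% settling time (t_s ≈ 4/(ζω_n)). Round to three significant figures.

Dividing through by 7.06: denominator becomes s² + 22.10 s + 201.1.
So ω_n = √201.1 = 14.2 rad/s and ζ = 22.10/(2·14.2) = 0.779.
t_s ≈ 4/(ζω_n) = 0.362 s.

t_s ≈ 0.362 s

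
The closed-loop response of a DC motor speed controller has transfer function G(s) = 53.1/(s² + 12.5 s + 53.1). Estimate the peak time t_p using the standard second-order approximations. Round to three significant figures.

Matching coefficients with s² + 2ζω_n s + ω_n² gives ω_n² = 53.1 ⇒ ω_n = 7.29 rad/s, and ζ = 12.5/(2ω_n) = 0.858.
ω_d = ω_n√(1−ζ²) = 3.75 rad/s. Then t_p = π/ω_d = 0.839 s.

t_p ≈ 0.839 s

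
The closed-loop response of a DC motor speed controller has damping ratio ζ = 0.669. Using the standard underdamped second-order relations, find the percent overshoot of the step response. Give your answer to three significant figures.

%OS ≈ 5.91%

For an underdamped second-order system, %OS = 100·exp(−πζ/√(1−ζ²)).
πζ/√(1−ζ²) = π·0.669/√(1−0.448) = 2.828, so %OS = 100·e^(−2.828) = 5.91%.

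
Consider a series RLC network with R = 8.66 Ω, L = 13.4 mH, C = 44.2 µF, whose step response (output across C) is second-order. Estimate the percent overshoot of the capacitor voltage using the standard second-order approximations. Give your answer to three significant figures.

For a series RLC circuit (capacitor voltage as output), ω_n = 1/√(LC) = 1/√(13.4 mH · 44.2 µF) = 1300 rad/s.
ζ = (R/2)·√(C/L) = (8.66/2)·√(44.2 µF/13.4 mH) = 0.249.
%OS = 100 e^{−πζ/√(1−ζ²)} with ζ = 0.249 gives 44.6%.

%OS ≈ 44.6%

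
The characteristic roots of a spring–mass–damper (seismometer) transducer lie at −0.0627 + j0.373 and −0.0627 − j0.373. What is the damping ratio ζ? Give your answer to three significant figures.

With σ = 0.0627, ω_d = 0.373: ω_n = √(σ²+ω_d²) = 0.378 rad/s, ζ = σ/ω_n = 0.166.

ζ ≈ 0.166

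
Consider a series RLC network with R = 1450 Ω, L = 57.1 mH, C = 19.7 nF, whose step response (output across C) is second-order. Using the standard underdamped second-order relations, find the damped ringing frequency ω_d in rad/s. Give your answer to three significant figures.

For a series RLC circuit (capacitor voltage as output), ω_n = 1/√(LC) = 1/√(57.1 mH · 19.7 nF) = 29800 rad/s.
ζ = (R/2)·√(C/L) = (1450/2)·√(19.7 nF/57.1 mH) = 0.426.
ω_d = ω_n√(1−ζ²) = 27000 rad/s.

ω_d ≈ 27000 rad/s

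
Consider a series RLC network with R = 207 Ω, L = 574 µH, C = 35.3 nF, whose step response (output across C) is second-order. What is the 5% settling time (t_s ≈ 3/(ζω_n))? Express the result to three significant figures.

For a series RLC circuit (capacitor voltage as output), ω_n = 1/√(LC) = 1/√(574 µH · 35.3 nF) = 222000 rad/s.
ζ = (R/2)·√(C/L) = (207/2)·√(35.3 nF/574 µH) = 0.812.
t_s ≈ 3/(ζω_n) = 0.0000166 s.

t_s ≈ 0.0000166 s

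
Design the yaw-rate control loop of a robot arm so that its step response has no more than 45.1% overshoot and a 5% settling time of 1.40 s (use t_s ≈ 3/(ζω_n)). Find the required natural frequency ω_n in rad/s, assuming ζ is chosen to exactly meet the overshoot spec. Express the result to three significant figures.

ζ = −ln(OS)/√(π² + (ln OS)²). With OS = 0.451, ln OS = −0.7963 and ζ = 0.7963/3.241 = 0.246.
From t_s ≈ 3/(ζω_n): ω_n = 3/(ζ·t_s) = 3/(0.246·1.40) = 8.72 rad/s.

ω_n ≈ 8.72 rad/s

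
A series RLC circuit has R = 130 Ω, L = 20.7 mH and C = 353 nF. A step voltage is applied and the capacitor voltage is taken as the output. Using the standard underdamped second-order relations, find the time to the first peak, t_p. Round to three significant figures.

For a series RLC circuit (capacitor voltage as output), ω_n = 1/√(LC) = 1/√(20.7 mH · 353 nF) = 11700 rad/s.
ζ = (R/2)·√(C/L) = (130/2)·√(353 nF/20.7 mH) = 0.268.
ω_d = ω_n√(1−ζ²) = 11300 rad/s. t_p = π/ω_d = 0.000279 s.

t_p ≈ 0.000279 s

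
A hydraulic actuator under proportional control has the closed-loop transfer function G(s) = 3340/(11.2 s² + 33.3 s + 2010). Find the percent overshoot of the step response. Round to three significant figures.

%OS ≈ 70.4%

Dividing through by 11.2: denominator becomes s² + 2.973 s + 179.5.
So ω_n = √179.5 = 13.4 rad/s and ζ = 2.973/(2·13.4) = 0.111.
%OS = 100 e^{−πζ/√(1−ζ²)} with ζ = 0.111 gives 70.4%.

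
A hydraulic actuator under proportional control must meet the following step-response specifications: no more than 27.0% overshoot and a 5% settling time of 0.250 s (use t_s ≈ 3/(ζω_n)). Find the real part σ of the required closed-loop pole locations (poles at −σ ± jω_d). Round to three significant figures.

σ ≈ 12.0

The settling-time spec alone fixes σ = ζω_n = 3/t_s = 3/0.250 = 12.0.
(Overshoot then fixes ζ = 0.385 and hence ω_d = σ·√(1−ζ²)/ζ = 28.8 rad/s.)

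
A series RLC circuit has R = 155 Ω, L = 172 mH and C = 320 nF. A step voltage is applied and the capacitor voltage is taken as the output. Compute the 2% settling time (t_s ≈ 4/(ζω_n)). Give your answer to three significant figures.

t_s ≈ 0.00888 s

For a series RLC circuit (capacitor voltage as output), ω_n = 1/√(LC) = 1/√(172 mH · 320 nF) = 4260 rad/s.
ζ = (R/2)·√(C/L) = (155/2)·√(320 nF/172 mH) = 0.106.
t_s ≈ 4/(ζω_n) = 0.00888 s.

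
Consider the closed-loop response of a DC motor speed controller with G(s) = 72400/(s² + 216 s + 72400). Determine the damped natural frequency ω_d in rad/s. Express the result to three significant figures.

ω_d ≈ 246 rad/s

Matching coefficients with s² + 2ζω_n s + ω_n² gives ω_n² = 72400 ⇒ ω_n = 269 rad/s, and ζ = 216/(2ω_n) = 0.401.
ω_d = ω_n√(1−ζ²) = 246 rad/s.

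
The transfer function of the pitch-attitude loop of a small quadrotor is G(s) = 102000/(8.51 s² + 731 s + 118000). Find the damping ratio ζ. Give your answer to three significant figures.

Dividing through by 8.51: denominator becomes s² + 85.90 s + 13870.
So ω_n = √13870 = 118 rad/s and ζ = 85.90/(2·118) = 0.365.

ζ ≈ 0.365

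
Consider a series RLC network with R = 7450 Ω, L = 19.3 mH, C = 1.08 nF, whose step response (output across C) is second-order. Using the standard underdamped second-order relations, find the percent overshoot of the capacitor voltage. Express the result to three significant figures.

%OS ≈ 0.287%

For a series RLC circuit (capacitor voltage as output), ω_n = 1/√(LC) = 1/√(19.3 mH · 1.08 nF) = 219000 rad/s.
ζ = (R/2)·√(C/L) = (7450/2)·√(1.08 nF/19.3 mH) = 0.881.
%OS = 100·exp(−πζ/√(1−ζ²)) = 0.287%.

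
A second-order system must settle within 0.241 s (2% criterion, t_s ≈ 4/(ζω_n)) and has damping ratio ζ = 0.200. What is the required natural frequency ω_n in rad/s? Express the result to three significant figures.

ω_n ≈ 83.0 rad/s

Rearranging t_s ≈ 4/(ζω_n) gives ω_n = 4/(ζ·t_s) = 4/(0.200 × 0.241) = 83.0 rad/s.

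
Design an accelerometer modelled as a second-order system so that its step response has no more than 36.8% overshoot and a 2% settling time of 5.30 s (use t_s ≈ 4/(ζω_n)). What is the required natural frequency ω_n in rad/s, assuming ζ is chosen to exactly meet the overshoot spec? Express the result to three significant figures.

From %OS = 100·exp(−πζ/√(1−ζ²)), invert to get ζ = −ln(OS)/√(π² + ln²(OS)) with OS = 0.368.
−ln 0.368 = 0.9997, so ζ = 0.9997/√(π² + 0.9993) = 0.303.
Then ω_n = 4/(ζ t_s) = 4/(0.303 × 5.30) = 2.49 rad/s.

ω_n ≈ 2.49 rad/s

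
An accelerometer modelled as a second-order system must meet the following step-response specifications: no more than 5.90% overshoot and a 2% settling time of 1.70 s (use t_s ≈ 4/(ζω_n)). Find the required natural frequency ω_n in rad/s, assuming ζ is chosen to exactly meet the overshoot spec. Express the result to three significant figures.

ζ = −ln(OS)/√(π² + (ln OS)²). With OS = 0.0590, ln OS = −2.830 and ζ = 2.830/4.228 = 0.669.
Then ω_n = 4/(ζ t_s) = 4/(0.669 × 1.70) = 3.52 rad/s.

ω_n ≈ 3.52 rad/s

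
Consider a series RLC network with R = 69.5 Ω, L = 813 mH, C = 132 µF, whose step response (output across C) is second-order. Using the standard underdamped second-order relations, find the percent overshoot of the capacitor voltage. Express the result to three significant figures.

For a series RLC circuit (capacitor voltage as output), ω_n = 1/√(LC) = 1/√(813 mH · 132 µF) = 96.5 rad/s.
ζ = (R/2)·√(C/L) = (69.5/2)·√(132 µF/813 mH) = 0.443.
%OS = 100·exp(−πζ/√(1−ζ²)) = 21.2%.

%OS ≈ 21.2%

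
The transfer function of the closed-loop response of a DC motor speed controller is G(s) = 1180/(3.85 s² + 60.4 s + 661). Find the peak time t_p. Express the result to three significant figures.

t_p ≈ 0.299 s

Dividing through by 3.85: denominator becomes s² + 15.69 s + 171.7.
So ω_n = √171.7 = 13.1 rad/s and ζ = 15.69/(2·13.1) = 0.599.
ω_d = 13.1·√(1 − 0.599²) = 10.5 rad/s. t_p = π/ω_d = 0.299 s.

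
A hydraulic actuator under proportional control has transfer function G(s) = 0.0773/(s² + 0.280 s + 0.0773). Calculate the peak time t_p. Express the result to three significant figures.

ω_n = √0.0773 = 0.278 rad/s; ζ = 0.280/(2·0.278) = 0.504.
ω_d = 0.278·√(1 − 0.504²) = 0.240 rad/s. Then t_p = π/ω_d = 13.1 s.

t_p ≈ 13.1 s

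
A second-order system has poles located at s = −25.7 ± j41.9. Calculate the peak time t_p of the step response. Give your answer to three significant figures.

t_p = π/ω_d with ω_d = 41.9 (the imaginary part), so t_p = 0.0750 s.

t_p ≈ 0.0750 s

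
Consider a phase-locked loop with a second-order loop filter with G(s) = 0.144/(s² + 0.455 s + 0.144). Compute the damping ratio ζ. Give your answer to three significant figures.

Matching coefficients with s² + 2ζω_n s + ω_n² gives ω_n² = 0.144 ⇒ ω_n = 0.379 rad/s, and ζ = 0.455/(2ω_n) = 0.600.

ζ ≈ 0.600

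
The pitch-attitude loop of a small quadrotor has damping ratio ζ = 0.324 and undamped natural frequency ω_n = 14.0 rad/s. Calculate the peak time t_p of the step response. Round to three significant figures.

The damped frequency is ω_d = ω_n√(1−ζ²) = 14.0·√(1−0.105) = 13.2 rad/s.
Peak time t_p = π/ω_d = π/13.2 = 0.237 s.

t_p ≈ 0.237 s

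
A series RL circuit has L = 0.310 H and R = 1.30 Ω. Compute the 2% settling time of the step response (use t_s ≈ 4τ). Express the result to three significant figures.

τ = L/R = 0.310/1.30 = 0.238 s.
t_s ≈ 4τ = 0.954 s.

t_s ≈ 0.954 s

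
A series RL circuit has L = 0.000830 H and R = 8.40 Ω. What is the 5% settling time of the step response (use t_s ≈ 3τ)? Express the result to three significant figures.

t_s ≈ 0.000296 s

τ = L/R = 0.000830/8.40 = 0.0000988 s.
t_s ≈ 3τ = 0.000296 s.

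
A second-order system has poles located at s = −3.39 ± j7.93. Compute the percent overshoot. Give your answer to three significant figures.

%OS ≈ 26.1%

With σ = 3.39, ω_d = 7.93: ω_n = √(σ²+ω_d²) = 8.62 rad/s, ζ = σ/ω_n = 0.393.
%OS = 100 e^{−πζ/√(1−ζ²)} with ζ = 0.393 gives 26.1%.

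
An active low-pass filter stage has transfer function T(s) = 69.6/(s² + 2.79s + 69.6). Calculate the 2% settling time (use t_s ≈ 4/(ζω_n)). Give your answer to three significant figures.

t_s ≈ 2.87 s

ω_n = √69.6 = 8.34 rad/s; ζ = 2.79/(2·8.34) = 0.167.
t_s ≈ 4/(ζω_n) = 4/(0.167·8.34) = 2.87 s.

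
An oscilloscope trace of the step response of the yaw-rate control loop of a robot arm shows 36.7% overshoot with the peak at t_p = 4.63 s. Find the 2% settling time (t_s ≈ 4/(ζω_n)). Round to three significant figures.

ζ from %OS: ζ = |ln 0.367|/√(π²+ln²0.367) = 0.304.
From t_p = π/ω_d, ω_d = π/4.63 = 0.679 rad/s, so ω_n = ω_d/√(1−ζ²) = 0.712 rad/s.
t_s ≈ 4/(ζω_n) = 4/(0.304·0.712) = 18.5 s.

t_s ≈ 18.5 s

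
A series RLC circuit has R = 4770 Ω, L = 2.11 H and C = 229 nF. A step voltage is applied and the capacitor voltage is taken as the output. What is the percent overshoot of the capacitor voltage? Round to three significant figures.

%OS ≈ 1.85%

For a series RLC circuit (capacitor voltage as output), ω_n = 1/√(LC) = 1/√(2.11 H · 229 nF) = 1440 rad/s.
ζ = (R/2)·√(C/L) = (4770/2)·√(229 nF/2.11 H) = 0.786.
%OS = 100·exp(−πζ/√(1−ζ²)) = 1.85%.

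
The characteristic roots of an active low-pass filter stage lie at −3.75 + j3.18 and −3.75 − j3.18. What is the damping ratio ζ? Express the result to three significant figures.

With σ = 3.75, ω_d = 3.18: ω_n = √(σ²+ω_d²) = 4.92 rad/s, ζ = σ/ω_n = 0.763.

ζ ≈ 0.763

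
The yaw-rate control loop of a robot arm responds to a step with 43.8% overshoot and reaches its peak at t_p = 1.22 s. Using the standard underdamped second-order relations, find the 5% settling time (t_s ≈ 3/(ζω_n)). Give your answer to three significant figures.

From the overshoot, ζ = −ln(OS)/√(π²+ln²(OS)) = 0.254.
From t_p = π/ω_d, ω_d = π/1.22 = 2.58 rad/s, so ω_n = ω_d/√(1−ζ²) = 2.66 rad/s.
t_s ≈ 3/(ζω_n) = 3/(0.254·2.66) = 4.43 s.

t_s ≈ 4.43 s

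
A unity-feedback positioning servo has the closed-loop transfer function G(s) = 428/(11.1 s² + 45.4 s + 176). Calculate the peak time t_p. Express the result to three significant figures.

Dividing through by 11.1: denominator becomes s² + 4.090 s + 15.86.
So ω_n = √15.86 = 3.98 rad/s and ζ = 4.090/(2·3.98) = 0.514.
ω_d = ω_n√(1−ζ²) = 3.42 rad/s. t_p = π/ω_d = 0.919 s.

t_p ≈ 0.919 s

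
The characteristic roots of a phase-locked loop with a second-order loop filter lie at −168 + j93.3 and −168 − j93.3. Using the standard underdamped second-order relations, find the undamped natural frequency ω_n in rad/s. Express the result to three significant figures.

The poles are at −σ ± jω_d with σ = 168 and ω_d = 93.3, so ω_n = √(σ²+ω_d²) = 192 rad/s and ζ = σ/ω_n = 0.874.

ω_n ≈ 192 rad/s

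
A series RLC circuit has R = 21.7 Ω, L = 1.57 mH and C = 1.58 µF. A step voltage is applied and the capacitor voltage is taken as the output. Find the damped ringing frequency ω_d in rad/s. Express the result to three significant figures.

For a series RLC circuit (capacitor voltage as output), ω_n = 1/√(LC) = 1/√(1.57 mH · 1.58 µF) = 20100 rad/s.
ζ = (R/2)·√(C/L) = (21.7/2)·√(1.58 µF/1.57 mH) = 0.344.
ω_d = ω_n√(1−ζ²) = 18900 rad/s.

ω_d ≈ 18900 rad/s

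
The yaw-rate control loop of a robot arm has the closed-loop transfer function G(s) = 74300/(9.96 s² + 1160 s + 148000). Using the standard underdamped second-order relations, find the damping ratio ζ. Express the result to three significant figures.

Dividing through by 9.96: denominator becomes s² + 116.5 s + 14860.
So ω_n = √14860 = 122 rad/s and ζ = 116.5/(2·122) = 0.478.

ζ ≈ 0.478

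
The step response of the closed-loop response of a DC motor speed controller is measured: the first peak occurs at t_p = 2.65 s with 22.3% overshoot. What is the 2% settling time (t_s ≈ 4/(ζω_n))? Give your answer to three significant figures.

The overshoot fixes ζ = −ln(OS)/√(π²+ln²(OS)) = 0.431.
From t_p = π/ω_d, ω_d = π/2.65 = 1.19 rad/s, so ω_n = ω_d/√(1−ζ²) = 1.31 rad/s.
t_s ≈ 4/(ζω_n) = 4/(0.431·1.31) = 7.06 s.

t_s ≈ 7.06 s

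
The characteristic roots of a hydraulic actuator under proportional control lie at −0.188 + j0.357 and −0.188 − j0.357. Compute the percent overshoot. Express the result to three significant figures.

The poles are at −σ ± jω_d with σ = 0.188 and ω_d = 0.357, so ω_n = √(σ²+ω_d²) = 0.403 rad/s and ζ = σ/ω_n = 0.466.
%OS = 100·exp(−πζ/√(1−ζ²)) = 19.1%.

%OS ≈ 19.1%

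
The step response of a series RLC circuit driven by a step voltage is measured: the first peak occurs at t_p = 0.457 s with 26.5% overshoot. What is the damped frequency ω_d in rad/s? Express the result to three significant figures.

ω_d ≈ 6.87 rad/s

t_p = π/ω_d, so ω_d = π/0.457 = 6.87 rad/s.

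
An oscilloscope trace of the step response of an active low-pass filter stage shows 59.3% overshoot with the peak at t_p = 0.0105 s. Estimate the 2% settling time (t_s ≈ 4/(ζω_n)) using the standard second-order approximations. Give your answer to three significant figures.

t_s ≈ 0.0804 s

ζ from %OS: ζ = |ln 0.593|/√(π²+ln²0.593) = 0.164.
From t_p = π/ω_d, ω_d = π/0.0105 = 299 rad/s, so ω_n = ω_d/√(1−ζ²) = 303 rad/s.
t_s ≈ 4/(ζω_n) = 4/(0.164·303) = 0.0804 s.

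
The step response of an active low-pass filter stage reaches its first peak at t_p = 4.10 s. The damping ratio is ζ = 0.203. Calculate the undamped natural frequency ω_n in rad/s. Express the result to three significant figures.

ω_n ≈ 0.783 rad/s

Peak time t_p = π/ω_d, so ω_d = π/t_p = π/4.10 = 0.766 rad/s.
ω_n = ω_d/√(1−ζ²) = 0.766/√0.959 = 0.783 rad/s.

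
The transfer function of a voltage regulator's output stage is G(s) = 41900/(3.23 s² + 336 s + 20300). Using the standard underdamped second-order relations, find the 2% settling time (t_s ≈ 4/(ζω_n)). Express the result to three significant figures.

t_s ≈ 0.0769 s

Dividing through by 3.23: denominator becomes s² + 104.0 s + 6285.
So ω_n = √6285 = 79.3 rad/s and ζ = 104.0/(2·79.3) = 0.656.
t_s ≈ 4/(ζω_n) = 0.0769 s.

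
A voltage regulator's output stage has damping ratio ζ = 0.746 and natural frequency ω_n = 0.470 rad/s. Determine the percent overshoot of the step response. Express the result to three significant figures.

For an underdamped second-order system, %OS = 100·exp(−πζ/√(1−ζ²)).
πζ/√(1−ζ²) = π·0.746/√(1−0.557) = 3.519, so %OS = 100·e^(−3.519) = 2.96%.

%OS ≈ 2.96%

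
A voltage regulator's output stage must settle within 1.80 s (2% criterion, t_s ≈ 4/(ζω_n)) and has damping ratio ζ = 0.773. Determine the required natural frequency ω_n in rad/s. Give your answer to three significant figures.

ω_n ≈ 2.87 rad/s

Rearranging t_s ≈ 4/(ζω_n) gives ω_n = 4/(ζ·t_s) = 4/(0.773 × 1.80) = 2.87 rad/s.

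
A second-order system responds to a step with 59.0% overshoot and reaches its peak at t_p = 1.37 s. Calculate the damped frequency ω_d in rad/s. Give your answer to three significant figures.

t_p = π/ω_d, so ω_d = π/1.37 = 2.29 rad/s.

ω_d ≈ 2.29 rad/s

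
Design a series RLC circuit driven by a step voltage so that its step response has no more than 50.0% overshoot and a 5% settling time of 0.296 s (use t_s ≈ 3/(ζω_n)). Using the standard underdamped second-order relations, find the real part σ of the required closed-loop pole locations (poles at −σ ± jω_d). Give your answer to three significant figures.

σ ≈ 10.1

The settling-time spec alone fixes σ = ζω_n = 3/t_s = 3/0.296 = 10.1.
(Overshoot then fixes ζ = 0.215 and hence ω_d = σ·√(1−ζ²)/ζ = 45.9 rad/s.)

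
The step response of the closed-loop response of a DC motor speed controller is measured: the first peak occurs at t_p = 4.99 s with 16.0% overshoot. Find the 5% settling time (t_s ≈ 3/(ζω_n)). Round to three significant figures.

t_s ≈ 8.17 s

ζ from %OS: ζ = |ln 0.160|/√(π²+ln²0.160) = 0.504.
t_p = π/ω_d ⇒ ω_d = 0.630 rad/s; then ω_n = ω_d/√(1−ζ²) = 0.729 rad/s.
t_s ≈ 3/(ζω_n) = 3/(0.504·0.729) = 8.17 s.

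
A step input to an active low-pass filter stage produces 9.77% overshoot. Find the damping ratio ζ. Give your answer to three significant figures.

Inverting the overshoot relation: ζ = |ln 0.0977|/√(π² + ln²0.0977) = 0.595.

ζ ≈ 0.595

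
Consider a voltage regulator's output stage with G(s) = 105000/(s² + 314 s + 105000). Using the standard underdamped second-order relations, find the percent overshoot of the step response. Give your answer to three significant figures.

%OS ≈ 17.6%

Comparing the denominator to s² + 2ζω_n s + ω_n²: ω_n = √105000 = 324 rad/s, and 2ζω_n = 314 so ζ = 314/(2·324) = 0.485.
%OS = 100·exp(−πζ/√(1−ζ²)) = 17.6%.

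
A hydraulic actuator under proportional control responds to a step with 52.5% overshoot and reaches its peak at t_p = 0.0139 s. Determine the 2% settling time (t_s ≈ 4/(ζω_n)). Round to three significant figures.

From the overshoot, ζ = −ln(OS)/√(π²+ln²(OS)) = 0.201.
t_p = π/ω_d ⇒ ω_d = 226 rad/s; then ω_n = ω_d/√(1−ζ²) = 231 rad/s.
t_s ≈ 4/(ζω_n) = 4/(0.201·231) = 0.0863 s.

t_s ≈ 0.0863 s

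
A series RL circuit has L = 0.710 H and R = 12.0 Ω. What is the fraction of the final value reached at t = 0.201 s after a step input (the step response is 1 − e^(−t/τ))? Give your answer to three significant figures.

y/y_∞ ≈ 0.967

τ = L/R = 0.710/12.0 = 0.0592 s.
y(t)/y_∞ = 1 − e^(−t/τ) = 1 − e^(−0.201/0.0592) = 1 − e^(−3.40) = 0.967.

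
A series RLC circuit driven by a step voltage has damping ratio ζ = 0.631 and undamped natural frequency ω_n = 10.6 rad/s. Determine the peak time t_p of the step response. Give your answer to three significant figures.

The damped frequency is ω_d = ω_n√(1−ζ²) = 10.6·√(1−0.398) = 8.22 rad/s.
Peak time t_p = π/ω_d = π/8.22 = 0.382 s.

t_p ≈ 0.382 s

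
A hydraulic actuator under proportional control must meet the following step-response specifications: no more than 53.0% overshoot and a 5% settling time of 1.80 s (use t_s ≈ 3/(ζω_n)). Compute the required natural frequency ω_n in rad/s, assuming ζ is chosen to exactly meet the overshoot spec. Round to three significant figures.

From %OS = 100·exp(−πζ/√(1−ζ²)), invert to get ζ = −ln(OS)/√(π² + ln²(OS)) with OS = 0.530.
−ln 0.530 = 0.6349, so ζ = 0.6349/√(π² + 0.4031) = 0.198.
From t_s ≈ 3/(ζω_n): ω_n = 3/(ζ·t_s) = 3/(0.198·1.80) = 8.41 rad/s.

ω_n ≈ 8.41 rad/s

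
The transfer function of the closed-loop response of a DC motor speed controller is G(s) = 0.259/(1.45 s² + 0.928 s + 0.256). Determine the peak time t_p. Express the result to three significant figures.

t_p ≈ 11.5 s

Dividing through by 1.45: denominator becomes s² + 0.6400 s + 0.1766.
So ω_n = √0.1766 = 0.420 rad/s and ζ = 0.6400/(2·0.420) = 0.762.
ω_d = ω_n√(1−ζ²) = 0.272 rad/s. t_p = π/ω_d = 11.5 s.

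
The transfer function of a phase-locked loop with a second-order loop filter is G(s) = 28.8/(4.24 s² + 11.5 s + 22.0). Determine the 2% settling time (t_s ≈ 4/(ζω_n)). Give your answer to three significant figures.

t_s ≈ 2.95 s

Dividing through by 4.24: denominator becomes s² + 2.712 s + 5.189.
So ω_n = √5.189 = 2.28 rad/s and ζ = 2.712/(2·2.28) = 0.595.
t_s ≈ 4/(ζω_n) = 2.95 s.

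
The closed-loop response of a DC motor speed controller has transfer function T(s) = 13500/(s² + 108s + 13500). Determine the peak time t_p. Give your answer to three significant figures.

t_p ≈ 0.0305 s

Matching coefficients with s² + 2ζω_n s + ω_n² gives ω_n² = 13500 ⇒ ω_n = 116 rad/s, and ζ = 108/(2ω_n) = 0.465.
ω_d = ω_n√(1−ζ²) = 103 rad/s. Then t_p = π/ω_d = 0.0305 s.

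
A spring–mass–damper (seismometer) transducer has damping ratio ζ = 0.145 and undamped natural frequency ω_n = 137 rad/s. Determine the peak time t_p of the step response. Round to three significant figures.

The damped frequency is ω_d = ω_n√(1−ζ²) = 137·√(1−0.0210) = 136 rad/s.
Peak time t_p = π/ω_d = π/136 = 0.0232 s.

t_p ≈ 0.0232 s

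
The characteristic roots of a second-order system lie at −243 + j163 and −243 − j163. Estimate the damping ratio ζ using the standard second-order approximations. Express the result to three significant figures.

ζ ≈ 0.830

With σ = 243, ω_d = 163: ω_n = √(σ²+ω_d²) = 293 rad/s, ζ = σ/ω_n = 0.830.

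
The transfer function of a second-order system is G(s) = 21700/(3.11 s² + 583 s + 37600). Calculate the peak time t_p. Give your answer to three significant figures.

Dividing through by 3.11: denominator becomes s² + 187.5 s + 12090.
So ω_n = √12090 = 110 rad/s and ζ = 187.5/(2·110) = 0.852.
ω_d = 110·√(1 − 0.852²) = 57.5 rad/s. t_p = π/ω_d = 0.0546 s.

t_p ≈ 0.0546 s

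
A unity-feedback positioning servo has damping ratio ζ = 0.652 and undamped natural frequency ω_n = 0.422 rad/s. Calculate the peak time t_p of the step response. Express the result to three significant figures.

The damped frequency is ω_d = ω_n√(1−ζ²) = 0.422·√(1−0.425) = 0.320 rad/s.
Peak time t_p = π/ω_d = π/0.320 = 9.82 s.

t_p ≈ 9.82 s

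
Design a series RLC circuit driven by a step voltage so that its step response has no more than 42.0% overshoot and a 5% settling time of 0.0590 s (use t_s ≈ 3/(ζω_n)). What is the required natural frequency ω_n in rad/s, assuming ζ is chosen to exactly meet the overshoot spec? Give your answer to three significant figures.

ω_n ≈ 191 rad/s

ζ = −ln(OS)/√(π² + (ln OS)²). With OS = 0.420, ln OS = −0.8675 and ζ = 0.8675/3.259 = 0.266.
From t_s ≈ 3/(ζω_n): ω_n = 3/(ζ·t_s) = 3/(0.266·0.0590) = 191 rad/s.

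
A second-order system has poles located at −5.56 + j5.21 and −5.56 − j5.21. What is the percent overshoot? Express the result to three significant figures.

%OS ≈ 3.50%

With σ = 5.56, ω_d = 5.21: ω_n = √(σ²+ω_d²) = 7.62 rad/s, ζ = σ/ω_n = 0.730.
Overshoot: exp(−π·0.730/√(1−0.730²)) = 0.0350, i.e. 3.50%.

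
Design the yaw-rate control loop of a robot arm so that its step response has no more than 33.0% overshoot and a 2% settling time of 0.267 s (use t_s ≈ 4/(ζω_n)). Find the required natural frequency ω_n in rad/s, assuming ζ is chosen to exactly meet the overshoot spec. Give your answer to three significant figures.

ω_n ≈ 45.0 rad/s

From %OS = 100·exp(−πζ/√(1−ζ²)), invert to get ζ = −ln(OS)/√(π² + ln²(OS)) with OS = 0.330.
−ln 0.330 = 1.109, so ζ = 1.109/√(π² + 1.229) = 0.333.
From t_s ≈ 4/(ζω_n): ω_n = 4/(ζ·t_s) = 4/(0.333·0.267) = 45.0 rad/s.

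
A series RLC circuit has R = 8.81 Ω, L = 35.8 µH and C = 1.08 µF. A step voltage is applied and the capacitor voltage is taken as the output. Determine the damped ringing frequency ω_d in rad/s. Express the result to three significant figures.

For a series RLC circuit (capacitor voltage as output), ω_n = 1/√(LC) = 1/√(35.8 µH · 1.08 µF) = 161000 rad/s.
ζ = (R/2)·√(C/L) = (8.81/2)·√(1.08 µF/35.8 µH) = 0.765.
ω_d = ω_n√(1−ζ²) = 104000 rad/s.

ω_d ≈ 104000 rad/s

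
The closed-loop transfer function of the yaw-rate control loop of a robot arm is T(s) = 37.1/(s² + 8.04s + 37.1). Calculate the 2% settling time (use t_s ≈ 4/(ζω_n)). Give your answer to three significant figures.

t_s ≈ 0.995 s

ω_n = √37.1 = 6.09 rad/s; ζ = 8.04/(2·6.09) = 0.660.
t_s ≈ 4/(ζω_n) = 4/(0.660·6.09) = 0.995 s.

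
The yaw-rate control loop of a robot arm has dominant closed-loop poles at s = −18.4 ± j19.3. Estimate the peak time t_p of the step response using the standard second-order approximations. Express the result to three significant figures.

t_p = π/ω_d with ω_d = 19.3 (the imaginary part), so t_p = 0.163 s.

t_p ≈ 0.163 s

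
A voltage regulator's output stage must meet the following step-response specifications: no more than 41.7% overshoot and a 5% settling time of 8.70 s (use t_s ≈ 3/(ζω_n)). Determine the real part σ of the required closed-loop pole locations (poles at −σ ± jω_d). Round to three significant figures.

σ ≈ 0.345

The settling-time spec alone fixes σ = ζω_n = 3/t_s = 3/8.70 = 0.345.
(Overshoot then fixes ζ = 0.268 and hence ω_d = σ·√(1−ζ²)/ζ = 1.24 rad/s.)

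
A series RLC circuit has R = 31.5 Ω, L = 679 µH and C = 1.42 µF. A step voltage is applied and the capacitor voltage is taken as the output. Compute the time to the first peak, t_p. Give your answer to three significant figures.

For a series RLC circuit (capacitor voltage as output), ω_n = 1/√(LC) = 1/√(679 µH · 1.42 µF) = 32200 rad/s.
ζ = (R/2)·√(C/L) = (31.5/2)·√(1.42 µF/679 µH) = 0.720.
The damped frequency ω_d = ω_n√(1−ζ²) = 22300 rad/s. t_p = π/ω_d = 0.000141 s.

t_p ≈ 0.000141 s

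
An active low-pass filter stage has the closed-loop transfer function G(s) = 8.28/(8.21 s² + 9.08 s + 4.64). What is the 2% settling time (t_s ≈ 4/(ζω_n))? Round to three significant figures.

t_s ≈ 7.23 s

Dividing through by 8.21: denominator becomes s² + 1.106 s + 0.5652.
So ω_n = √0.5652 = 0.752 rad/s and ζ = 1.106/(2·0.752) = 0.736.
t_s ≈ 4/(ζω_n) = 7.23 s.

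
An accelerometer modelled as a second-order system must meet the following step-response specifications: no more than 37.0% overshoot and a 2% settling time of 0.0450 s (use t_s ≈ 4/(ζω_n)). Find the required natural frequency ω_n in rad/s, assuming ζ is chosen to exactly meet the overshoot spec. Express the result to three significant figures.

ω_n ≈ 295 rad/s

Inverting the overshoot relation: ζ = |ln 0.370|/√(π² + ln²0.370) = 0.302.
From t_s ≈ 4/(ζω_n): ω_n = 4/(ζ·t_s) = 4/(0.302·0.0450) = 295 rad/s.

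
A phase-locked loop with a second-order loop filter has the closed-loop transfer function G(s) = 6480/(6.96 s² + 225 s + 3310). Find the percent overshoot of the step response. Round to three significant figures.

Dividing through by 6.96: denominator becomes s² + 32.33 s + 475.6.
So ω_n = √475.6 = 21.8 rad/s and ζ = 32.33/(2·21.8) = 0.741.
Overshoot: exp(−π·0.741/√(1−0.741²)) = 0.0312, i.e. 3.12%.

%OS ≈ 3.12%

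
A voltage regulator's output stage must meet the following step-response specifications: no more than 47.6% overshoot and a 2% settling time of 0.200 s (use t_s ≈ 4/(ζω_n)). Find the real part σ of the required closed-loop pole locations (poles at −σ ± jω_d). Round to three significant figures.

The settling-time spec alone fixes σ = ζω_n = 4/t_s = 4/0.200 = 20.0.
(Overshoot then fixes ζ = 0.230 and hence ω_d = σ·√(1−ζ²)/ζ = 84.6 rad/s.)

σ ≈ 20.0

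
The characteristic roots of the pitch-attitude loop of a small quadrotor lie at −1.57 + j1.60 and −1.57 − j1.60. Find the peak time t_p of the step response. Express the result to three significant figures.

t_p = π/ω_d with ω_d = 1.60 (the imaginary part), so t_p = 1.96 s.

t_p ≈ 1.96 s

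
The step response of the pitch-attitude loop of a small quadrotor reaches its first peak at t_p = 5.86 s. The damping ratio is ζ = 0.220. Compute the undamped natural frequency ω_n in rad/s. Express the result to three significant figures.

ω_n ≈ 0.550 rad/s

Peak time t_p = π/ω_d, so ω_d = π/t_p = π/5.86 = 0.536 rad/s.
ω_n = ω_d/√(1−ζ²) = 0.536/√0.952 = 0.550 rad/s.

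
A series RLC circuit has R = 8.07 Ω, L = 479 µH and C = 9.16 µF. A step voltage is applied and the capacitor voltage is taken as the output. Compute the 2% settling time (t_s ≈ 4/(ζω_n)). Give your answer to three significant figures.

For a series RLC circuit (capacitor voltage as output), ω_n = 1/√(LC) = 1/√(479 µH · 9.16 µF) = 15100 rad/s.
ζ = (R/2)·√(C/L) = (8.07/2)·√(9.16 µF/479 µH) = 0.558.
t_s ≈ 4/(ζω_n) = 0.000475 s.

t_s ≈ 0.000475 s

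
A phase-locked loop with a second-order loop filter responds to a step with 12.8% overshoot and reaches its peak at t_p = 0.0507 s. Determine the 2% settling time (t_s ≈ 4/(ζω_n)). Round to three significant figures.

ζ from %OS: ζ = |ln 0.128|/√(π²+ln²0.128) = 0.548.
t_p = π/ω_d ⇒ ω_d = 62.0 rad/s; then ω_n = ω_d/√(1−ζ²) = 74.1 rad/s.
t_s ≈ 4/(ζω_n) = 4/(0.548·74.1) = 0.0987 s.

t_s ≈ 0.0987 s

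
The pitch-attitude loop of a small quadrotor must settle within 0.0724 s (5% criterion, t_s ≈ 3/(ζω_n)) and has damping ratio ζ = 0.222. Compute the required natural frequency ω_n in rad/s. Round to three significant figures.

ω_n ≈ 187 rad/s

Rearranging t_s ≈ 3/(ζω_n) gives ω_n = 3/(ζ·t_s) = 3/(0.222 × 0.0724) = 187 rad/s.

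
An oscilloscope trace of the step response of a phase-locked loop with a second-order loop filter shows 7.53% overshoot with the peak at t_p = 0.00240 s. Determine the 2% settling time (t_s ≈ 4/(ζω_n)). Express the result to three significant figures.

ζ from %OS: ζ = |ln 0.0753|/√(π²+ln²0.0753) = 0.636.
From t_p = π/ω_d, ω_d = π/0.00240 = 1310 rad/s, so ω_n = ω_d/√(1−ζ²) = 1700 rad/s.
t_s ≈ 4/(ζω_n) = 4/(0.636·1700) = 0.00371 s.

t_s ≈ 0.00371 s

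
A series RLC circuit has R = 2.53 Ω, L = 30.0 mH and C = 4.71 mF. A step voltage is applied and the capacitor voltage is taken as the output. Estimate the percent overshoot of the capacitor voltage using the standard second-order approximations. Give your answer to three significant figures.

For a series RLC circuit (capacitor voltage as output), ω_n = 1/√(LC) = 1/√(30.0 mH · 4.71 mF) = 84.1 rad/s.
ζ = (R/2)·√(C/L) = (2.53/2)·√(4.71 mF/30.0 mH) = 0.501.
%OS = 100·exp(−πζ/√(1−ζ²)) = 16.2%.

%OS ≈ 16.2%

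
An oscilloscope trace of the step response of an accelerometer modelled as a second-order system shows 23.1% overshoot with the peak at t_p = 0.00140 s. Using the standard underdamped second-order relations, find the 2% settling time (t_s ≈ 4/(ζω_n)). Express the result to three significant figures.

t_s ≈ 0.00382 s

The overshoot fixes ζ = −ln(OS)/√(π²+ln²(OS)) = 0.423.
From t_p = π/ω_d, ω_d = π/0.00140 = 2240 rad/s, so ω_n = ω_d/√(1−ζ²) = 2480 rad/s.
t_s ≈ 4/(ζω_n) = 4/(0.423·2480) = 0.00382 s.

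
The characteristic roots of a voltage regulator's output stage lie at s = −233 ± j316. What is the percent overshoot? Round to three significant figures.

|pole| = ω_n = √(233² + 316²) = 393 rad/s; ζ = cos θ = σ/ω_n = 0.593.
%OS = 100·exp(−πζ/√(1−ζ²)) = 9.86%.

%OS ≈ 9.86%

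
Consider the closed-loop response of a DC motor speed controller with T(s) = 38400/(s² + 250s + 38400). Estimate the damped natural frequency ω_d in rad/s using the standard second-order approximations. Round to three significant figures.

ω_n = √38400 = 196 rad/s; ζ = 250/(2·196) = 0.638.
ω_d = 196·√(1 − 0.638²) = 151 rad/s.

ω_d ≈ 151 rad/s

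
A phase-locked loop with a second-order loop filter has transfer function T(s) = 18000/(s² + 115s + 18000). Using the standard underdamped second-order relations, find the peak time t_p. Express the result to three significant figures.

Comparing the denominator to s² + 2ζω_n s + ω_n²: ω_n = √18000 = 134 rad/s, and 2ζω_n = 115 so ζ = 115/(2·134) = 0.429.
ω_d = ω_n√(1−ζ²) = 121 rad/s. Then t_p = π/ω_d = 0.0259 s.

t_p ≈ 0.0259 s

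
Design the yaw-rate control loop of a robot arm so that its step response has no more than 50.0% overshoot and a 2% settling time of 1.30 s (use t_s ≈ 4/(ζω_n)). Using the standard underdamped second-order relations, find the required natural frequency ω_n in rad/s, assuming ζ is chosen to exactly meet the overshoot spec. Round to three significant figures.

Inverting the overshoot relation: ζ = |ln 0.500|/√(π² + ln²0.500) = 0.215.
From t_s ≈ 4/(ζω_n): ω_n = 4/(ζ·t_s) = 4/(0.215·1.30) = 14.3 rad/s.

ω_n ≈ 14.3 rad/s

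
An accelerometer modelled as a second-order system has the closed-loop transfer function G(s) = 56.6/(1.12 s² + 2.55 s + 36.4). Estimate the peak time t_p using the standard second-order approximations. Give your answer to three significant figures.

Dividing through by 1.12: denominator becomes s² + 2.277 s + 32.50.
So ω_n = √32.50 = 5.70 rad/s and ζ = 2.277/(2·5.70) = 0.200.
ω_d = 5.70·√(1 − 0.200²) = 5.59 rad/s. t_p = π/ω_d = 0.562 s.

t_p ≈ 0.562 s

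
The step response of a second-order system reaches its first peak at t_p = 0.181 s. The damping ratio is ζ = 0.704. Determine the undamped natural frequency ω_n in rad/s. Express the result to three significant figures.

ω_n ≈ 24.4 rad/s

Peak time t_p = π/ω_d, so ω_d = π/t_p = π/0.181 = 17.4 rad/s.
ω_n = ω_d/√(1−ζ²) = 17.4/√0.504 = 24.4 rad/s.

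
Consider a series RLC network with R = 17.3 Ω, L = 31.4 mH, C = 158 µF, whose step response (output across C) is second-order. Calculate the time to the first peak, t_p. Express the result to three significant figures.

For a series RLC circuit (capacitor voltage as output), ω_n = 1/√(LC) = 1/√(31.4 mH · 158 µF) = 449 rad/s.
ζ = (R/2)·√(C/L) = (17.3/2)·√(158 µF/31.4 mH) = 0.614.
ω_d = ω_n√(1−ζ²) = 355 rad/s. t_p = π/ω_d = 0.00886 s.

t_p ≈ 0.00886 s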